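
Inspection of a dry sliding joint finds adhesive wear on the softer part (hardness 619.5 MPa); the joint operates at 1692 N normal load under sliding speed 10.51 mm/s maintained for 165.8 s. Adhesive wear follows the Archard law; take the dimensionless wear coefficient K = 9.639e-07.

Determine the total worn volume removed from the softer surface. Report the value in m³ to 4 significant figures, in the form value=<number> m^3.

value=4.588e-12 m^3

The computation keeps full precision. Intermediate values are printed rounded, and rounded once at the end: four significant figures.
Sliding speed v = 10.51 mm/s = 0.01051 m/s. Sliding distance L = v·t = 0.01051 m/s × 165.8 s = 1.743 m.
Hardness H = 619.5 MPa = 6.195e+08 Pa.
Collected in SI base units: W = 1692 N, H = 6.195e+08 Pa, K = 9.639e-07.
Archard volume V = K·W·L/H = 9.639e-07 · 1692 · 1.743 / 6.195e+08 = 4.588e-12 m³.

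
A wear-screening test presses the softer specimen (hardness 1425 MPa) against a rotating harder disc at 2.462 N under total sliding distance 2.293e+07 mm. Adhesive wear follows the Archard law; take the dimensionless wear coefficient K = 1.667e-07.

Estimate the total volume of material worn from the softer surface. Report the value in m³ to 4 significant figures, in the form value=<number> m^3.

The intermediates are shown rounded. All arithmetic maintains exact precision — a single final rounding: four significant figures.
The distance L = 2.293e+07 mm = 2.293e+04 m.
Hardness H = 1425 MPa = 1.425e+09 Pa.
Restated in SI base units: W = 2.462 N, H = 1.425e+09 Pa, K = 1.667e-07.
Apply Archard: V = K·W·L/H = 1.667e-07 · 2.462 · 2.293e+04 / 1.425e+09 = 6.604e-12 m³.

value=6.604e-12 m^3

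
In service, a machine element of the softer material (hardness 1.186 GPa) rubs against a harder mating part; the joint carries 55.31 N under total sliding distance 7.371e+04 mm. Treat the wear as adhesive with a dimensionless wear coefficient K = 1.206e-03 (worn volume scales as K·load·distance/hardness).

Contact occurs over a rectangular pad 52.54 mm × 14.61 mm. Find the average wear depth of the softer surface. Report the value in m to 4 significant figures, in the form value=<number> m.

Every step carries full precision, and displayed values are rounded — rounded once at the end, at four significant digits.
Distance covered L = 7.371e+04 mm = 73.71 m.
Hardness H = 1.186 GPa = 1.186e+09 Pa.
Pad sides 52.54 mm × 14.61 mm = 0.05254 m × 0.01461 m. Contact area A = 0.05254 m × 0.01461 m = 7.676e-04 m².
In SI base units, W = 55.31 N, H = 1.186e+09 Pa, K = 1.206e-03.
Worn volume V = K·W·L/H = 1.206e-03 · 55.31 · 73.71 / 1.186e+09 = 4.146e-09 m³.
Mean wear depth h = V/A = 4.146e-09 / 7.676e-04 = 5.401e-06 m.

value=5.401e-06 m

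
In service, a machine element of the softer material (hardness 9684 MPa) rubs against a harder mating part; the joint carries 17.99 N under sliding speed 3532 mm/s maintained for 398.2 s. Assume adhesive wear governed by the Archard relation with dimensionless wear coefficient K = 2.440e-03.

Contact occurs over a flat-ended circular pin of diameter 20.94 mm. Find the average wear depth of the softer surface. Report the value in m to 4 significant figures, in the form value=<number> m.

All arithmetic runs at exact precision. Quoted intermediates are rounded; one last rounding to four significant figures.
Convert: Sliding speed v = 3532 mm/s = 3.532 m/s. Path length L = v·t = 3.532 m/s × 398.2 s = 1406 m.
Convert: Hardness H = 9684 MPa = 9.684e+09 Pa.
Convert: Pin diameter d = 20.94 mm = 0.02094 m. Contact area A = π·d²/4 = π·(0.02094 m)²/4 = 3.444e-04 m².
Working in SI base units: W = 17.99 N, H = 9.684e+09 Pa, K = 2.440e-03.
Wear volume V = K·W·L/H = 2.440e-03 · 17.99 · 1406 / 9.684e+09 = 6.375e-09 m³.
Depth h = V/A = 6.375e-09 / 3.444e-04 = 1.851e-05 m.

value=1.851e-05 m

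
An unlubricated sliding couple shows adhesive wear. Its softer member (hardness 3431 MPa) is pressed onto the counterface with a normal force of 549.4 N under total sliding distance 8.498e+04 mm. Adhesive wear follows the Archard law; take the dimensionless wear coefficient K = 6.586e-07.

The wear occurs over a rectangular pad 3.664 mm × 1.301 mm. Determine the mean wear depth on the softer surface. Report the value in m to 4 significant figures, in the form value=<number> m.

Intermediates are shown rounded. Each operation maintains full precision; rounded just once, at four significant digits.
Distance L = 8.498e+04 mm = 84.98 m.
Hardness H = 3431 MPa = 3.431e+09 Pa.
Pad sides 3.664 mm × 1.301 mm = 0.003664 m × 0.001301 m. Contact area A = 0.003664 m × 0.001301 m = 4.767e-06 m².
Working in SI base units: W = 549.4 N, H = 3.431e+09 Pa, K = 6.586e-07.
Wear volume V = K·W·L/H = 6.586e-07 · 549.4 · 84.98 / 3.431e+09 = 8.962e-12 m³.
Mean depth h = V/A = 8.962e-12 / 4.767e-06 = 1.880e-06 m.

value=1.880e-06 m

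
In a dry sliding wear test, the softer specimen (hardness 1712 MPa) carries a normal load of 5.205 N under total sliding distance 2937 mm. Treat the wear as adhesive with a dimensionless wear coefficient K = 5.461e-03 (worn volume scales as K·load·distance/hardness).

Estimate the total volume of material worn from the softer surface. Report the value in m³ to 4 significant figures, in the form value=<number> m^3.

All arithmetic runs at exact precision — quoted intermediates are rounded — rounded once at the end to 4 significant digits.
Distance covered L = 2937 mm = 2.937 m.
Hardness H = 1712 MPa = 1.712e+09 Pa.
Restated in SI base units: W = 5.205 N, H = 1.712e+09 Pa, K = 5.461e-03.
Worn volume V = K·W·L/H = 5.461e-03 · 5.205 · 2.937 / 1.712e+09 = 4.876e-11 m³.

value=4.876e-11 m^3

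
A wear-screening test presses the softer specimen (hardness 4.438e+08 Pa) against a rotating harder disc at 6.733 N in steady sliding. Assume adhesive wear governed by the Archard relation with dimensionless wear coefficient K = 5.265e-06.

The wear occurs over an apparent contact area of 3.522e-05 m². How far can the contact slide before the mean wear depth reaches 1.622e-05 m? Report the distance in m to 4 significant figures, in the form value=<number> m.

Intermediate values are displayed rounded, and all arithmetic runs at full float precision, and rounded just once: four significant digits.
As SI base values: W = 6.733 N, H = 4.438e+08 Pa, K = 5.265e-06.
Limit volume V_lim = h_lim·A = 1.622e-05 · 3.522e-05 = 5.713e-10 m³.
Life L = V_lim·H/(K·W) = 5.713e-10 · 4.438e+08 / (5.265e-06 · 6.733) = 7152 m.

value=7152 m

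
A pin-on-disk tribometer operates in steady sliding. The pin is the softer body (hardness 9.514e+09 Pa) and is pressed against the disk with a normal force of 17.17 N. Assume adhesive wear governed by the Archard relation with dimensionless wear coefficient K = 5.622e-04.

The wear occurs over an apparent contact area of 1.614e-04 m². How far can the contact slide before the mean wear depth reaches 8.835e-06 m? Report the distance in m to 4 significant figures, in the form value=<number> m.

value=1405 m

Intermediate values are printed rounded; all arithmetic runs at full float precision, and rounded just once: four significant figures.
In SI base units: W = 17.17 N, H = 9.514e+09 Pa, K = 5.622e-04.
Permissible volume V_lim = h_lim·A = 8.835e-06 · 1.614e-04 = 1.426e-09 m³.
So the life L = V_lim·H/(K·W) = 1.426e-09 · 9.514e+09 / (5.622e-04 · 17.17) = 1405 m.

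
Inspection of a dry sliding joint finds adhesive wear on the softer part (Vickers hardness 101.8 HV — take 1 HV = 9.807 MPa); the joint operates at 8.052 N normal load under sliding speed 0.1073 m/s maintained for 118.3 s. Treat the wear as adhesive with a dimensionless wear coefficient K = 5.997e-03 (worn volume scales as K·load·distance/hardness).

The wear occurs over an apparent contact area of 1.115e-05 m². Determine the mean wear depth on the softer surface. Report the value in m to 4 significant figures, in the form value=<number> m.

value=5.506e-05 m

All arithmetic runs at full precision; the intermediates are printed rounded. Rounded just once: 4 significant figures.
Convert: The distance L = v·t = 0.1073 m/s × 118.3 s = 12.69 m.
Convert: Hardness H = 101.8 HV × 9.807 MPa/HV = 998.4 MPa = 9.984e+08 Pa.
Collected in SI base units: W = 8.052 N, H = 9.984e+08 Pa, K = 5.997e-03.
Archard relation: V = K·W·L/H = 5.997e-03 · 8.052 · 12.69 / 9.984e+08 = 6.140e-10 m³.
Mean depth h = V/A = 6.140e-10 / 1.115e-05 = 5.506e-05 m.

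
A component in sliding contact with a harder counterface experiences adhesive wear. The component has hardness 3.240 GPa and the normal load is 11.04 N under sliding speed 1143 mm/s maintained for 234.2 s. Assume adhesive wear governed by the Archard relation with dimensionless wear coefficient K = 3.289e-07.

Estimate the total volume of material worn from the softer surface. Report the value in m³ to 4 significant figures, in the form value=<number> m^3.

value=3.000e-13 m^3

The intermediates are printed rounded — the computation maintains full precision, and one final rounding: four significant digits.
Convert: Sliding speed v = 1143 mm/s = 1.143 m/s. Distance L = v·t = 1.143 m/s × 234.2 s = 267.7 m.
Convert: Hardness H = 3.240 GPa = 3.240e+09 Pa.
In SI base units, W = 11.04 N, H = 3.240e+09 Pa, K = 3.289e-07.
Wear volume V = K·W·L/H = 3.289e-07 · 11.04 · 267.7 / 3.240e+09 = 3.000e-13 m³.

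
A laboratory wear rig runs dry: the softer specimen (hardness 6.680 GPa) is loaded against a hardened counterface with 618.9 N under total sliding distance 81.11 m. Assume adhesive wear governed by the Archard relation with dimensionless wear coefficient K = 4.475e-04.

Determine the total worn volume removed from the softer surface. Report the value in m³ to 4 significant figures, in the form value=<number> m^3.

The computation maintains full precision, and quoted intermediates are rounded; rounded once at the end to four significant figures.
Convert: Hardness H = 6.680 GPa = 6.680e+09 Pa.
Restated in SI base units: W = 618.9 N, H = 6.680e+09 Pa, K = 4.475e-04.
Archard relation: V = K·W·L/H = 4.475e-04 · 618.9 · 81.11 / 6.680e+09 = 3.363e-09 m³.

value=3.363e-09 m^3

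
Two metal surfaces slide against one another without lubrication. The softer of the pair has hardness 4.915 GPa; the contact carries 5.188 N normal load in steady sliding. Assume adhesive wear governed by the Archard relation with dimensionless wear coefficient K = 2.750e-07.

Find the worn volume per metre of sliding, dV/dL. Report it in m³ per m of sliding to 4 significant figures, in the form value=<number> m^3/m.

Intermediates appear rounded — all working math runs at full float precision — one last rounding to 4 significant digits.
Convert: Hardness H = 4.915 GPa = 4.915e+09 Pa.
In SI base units: W = 5.188 N, H = 4.915e+09 Pa, K = 2.750e-07.
Sliding wear rate dV/dL = K·W/H: 2.750e-07 · 5.188 / 4.915e+09 = 2.903e-16 m³/m.

value=2.903e-16 m^3/m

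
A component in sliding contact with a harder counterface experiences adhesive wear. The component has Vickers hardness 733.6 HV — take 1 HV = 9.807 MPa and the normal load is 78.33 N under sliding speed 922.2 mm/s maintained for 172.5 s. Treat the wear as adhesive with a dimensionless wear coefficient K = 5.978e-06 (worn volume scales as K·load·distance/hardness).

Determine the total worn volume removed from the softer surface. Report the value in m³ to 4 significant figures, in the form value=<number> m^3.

value=1.035e-11 m^3

All working math keeps full float precision. Intermediates appear rounded — rounded just once: four significant digits.
Convert: Sliding speed v = 922.2 mm/s = 0.9222 m/s. Path length L = v·t = 0.9222 m/s × 172.5 s = 159.1 m.
Convert: Hardness H = 733.6 HV × 9.807 MPa/HV = 7194 MPa = 7.194e+09 Pa.
Collected in SI base units: W = 78.33 N, H = 7.194e+09 Pa, K = 5.978e-06.
The Archard volume V = K·W·L/H = 5.978e-06 · 78.33 · 159.1 / 7.194e+09 = 1.035e-11 m³.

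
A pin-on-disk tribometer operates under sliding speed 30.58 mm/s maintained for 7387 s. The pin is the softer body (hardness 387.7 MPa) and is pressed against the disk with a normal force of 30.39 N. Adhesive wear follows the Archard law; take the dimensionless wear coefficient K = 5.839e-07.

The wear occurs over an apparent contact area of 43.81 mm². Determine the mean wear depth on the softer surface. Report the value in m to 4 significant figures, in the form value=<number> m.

value=2.360e-07 m

Printed values are rounded, and all arithmetic carries exact precision. Rounded once at the end: 4 significant figures.
Convert: Sliding speed v = 30.58 mm/s = 0.03058 m/s. The distance L = v·t = 0.03058 m/s × 7387 s = 225.9 m.
Convert: Hardness H = 387.7 MPa = 3.877e+08 Pa.
Convert: Contact area A = 43.81 mm² = 4.381e-05 m².
SI base units throughout: W = 30.39 N, H = 3.877e+08 Pa, K = 5.839e-07.
Archard volume V = K·W·L/H = 5.839e-07 · 30.39 · 225.9 / 3.877e+08 = 1.034e-11 m³.
Depth of wear h = V/A = 1.034e-11 / 4.381e-05 = 2.360e-07 m.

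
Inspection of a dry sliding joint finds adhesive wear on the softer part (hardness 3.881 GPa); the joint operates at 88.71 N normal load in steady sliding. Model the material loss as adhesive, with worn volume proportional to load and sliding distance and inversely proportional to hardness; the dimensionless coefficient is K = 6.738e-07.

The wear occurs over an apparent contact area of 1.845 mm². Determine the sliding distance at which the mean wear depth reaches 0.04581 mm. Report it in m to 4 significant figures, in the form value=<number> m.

value=5488 m

The algebra keeps exact precision. Quoted intermediates are rounded; one final rounding, at 4 significant digits.
Hardness H = 3.881 GPa = 3.881e+09 Pa.
Contact area A = 1.845 mm² = 1.845e-06 m².
Depth limit h_lim = 0.04581 mm = 4.581e-05 m.
Expressed in SI base units: W = 88.71 N, H = 3.881e+09 Pa, K = 6.738e-07.
Wearable volume V_lim = h_lim·A = 4.581e-05 · 1.845e-06 = 8.452e-11 m³.
Inverting, life L = V_lim·H/(K·W) = 8.452e-11 · 3.881e+09 / (6.738e-07 · 88.71) = 5488 m.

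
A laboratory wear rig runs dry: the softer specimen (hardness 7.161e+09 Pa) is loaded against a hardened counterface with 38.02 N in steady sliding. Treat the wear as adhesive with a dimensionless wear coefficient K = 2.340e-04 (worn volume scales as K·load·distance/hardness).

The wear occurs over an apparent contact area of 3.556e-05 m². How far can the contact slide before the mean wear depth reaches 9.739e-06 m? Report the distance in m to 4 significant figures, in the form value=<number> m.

The computation maintains exact precision — the intermediates are displayed rounded. Rounded once at the end, at four significant digits.
As SI base values: W = 38.02 N, H = 7.161e+09 Pa, K = 2.340e-04.
Permissible volume V_lim = h_lim·A = 9.739e-06 · 3.556e-05 = 3.463e-10 m³.
So the life L = V_lim·H/(K·W) = 3.463e-10 · 7.161e+09 / (2.340e-04 · 38.02) = 278.8 m.

value=278.8 m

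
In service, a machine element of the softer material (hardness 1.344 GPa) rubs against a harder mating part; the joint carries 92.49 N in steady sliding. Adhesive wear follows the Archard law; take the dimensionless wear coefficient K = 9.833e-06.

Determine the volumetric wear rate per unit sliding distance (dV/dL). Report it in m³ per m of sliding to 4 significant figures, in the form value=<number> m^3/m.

value=6.767e-13 m^3/m

All arithmetic holds exact precision; displayed values are rounded, and one last rounding, at four significant figures.
Hardness H = 1.344 GPa = 1.344e+09 Pa.
In SI base units, W = 92.49 N, H = 1.344e+09 Pa, K = 9.833e-06.
Sliding wear rate dV/dL = K·W/H, so: 9.833e-06 · 92.49 / 1.344e+09 = 6.767e-13 m³/m.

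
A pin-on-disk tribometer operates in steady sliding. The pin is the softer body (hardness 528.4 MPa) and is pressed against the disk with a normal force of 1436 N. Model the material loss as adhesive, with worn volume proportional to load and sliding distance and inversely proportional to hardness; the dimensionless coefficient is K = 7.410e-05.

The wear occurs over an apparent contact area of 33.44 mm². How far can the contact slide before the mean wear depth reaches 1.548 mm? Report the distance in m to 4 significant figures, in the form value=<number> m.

value=257.1 m

All working math maintains full float precision, and intermediate values are shown rounded, and one final rounding: four significant digits.
Hardness H = 528.4 MPa = 5.284e+08 Pa.
Contact area A = 33.44 mm² = 3.344e-05 m².
Depth limit h_lim = 1.548 mm = 0.001548 m.
As SI base values: W = 1436 N, H = 5.284e+08 Pa, K = 7.410e-05.
Permissible volume V_lim = h_lim·A = 0.001548 · 3.344e-05 = 5.177e-08 m³.
Thus life L = V_lim·H/(K·W) = 5.177e-08 · 5.284e+08 / (7.410e-05 · 1436) = 257.1 m.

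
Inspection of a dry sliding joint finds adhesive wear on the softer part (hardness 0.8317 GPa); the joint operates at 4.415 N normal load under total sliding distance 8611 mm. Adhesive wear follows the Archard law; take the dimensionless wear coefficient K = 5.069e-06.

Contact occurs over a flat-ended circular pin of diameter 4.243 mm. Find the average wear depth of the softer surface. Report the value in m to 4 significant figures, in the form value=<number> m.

Every step holds exact precision — intermediate values are displayed rounded. Rounded once at the end: 4 significant figures.
Total distance L = 8611 mm = 8.611 m.
Hardness H = 0.8317 GPa = 8.317e+08 Pa.
Pin diameter d = 4.243 mm = 0.004243 m. Contact area A = π·d²/4 = π·(0.004243 m)²/4 = 1.414e-05 m².
SI base units throughout: W = 4.415 N, H = 8.317e+08 Pa, K = 5.069e-06.
Volume removed: V = K·W·L/H = 5.069e-06 · 4.415 · 8.611 / 8.317e+08 = 2.317e-13 m³.
Wear depth h = V/A = 2.317e-13 / 1.414e-05 = 1.639e-08 m.

value=1.639e-08 m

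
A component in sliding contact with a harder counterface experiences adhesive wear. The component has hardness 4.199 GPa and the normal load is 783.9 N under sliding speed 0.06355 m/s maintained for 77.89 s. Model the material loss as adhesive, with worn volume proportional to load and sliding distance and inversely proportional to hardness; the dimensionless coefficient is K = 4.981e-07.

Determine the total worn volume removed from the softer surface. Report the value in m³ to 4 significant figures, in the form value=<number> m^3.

value=4.603e-13 m^3

The algebra maintains exact precision, and intermediates are displayed rounded; rounded just once to 4 significant figures.
Convert: Total distance L = v·t = 0.06355 m/s × 77.89 s = 4.950 m.
Convert: Hardness H = 4.199 GPa = 4.199e+09 Pa.
Working in SI base units: W = 783.9 N, H = 4.199e+09 Pa, K = 4.981e-07.
Apply Archard: V = K·W·L/H = 4.981e-07 · 783.9 · 4.950 / 4.199e+09 = 4.603e-13 m³.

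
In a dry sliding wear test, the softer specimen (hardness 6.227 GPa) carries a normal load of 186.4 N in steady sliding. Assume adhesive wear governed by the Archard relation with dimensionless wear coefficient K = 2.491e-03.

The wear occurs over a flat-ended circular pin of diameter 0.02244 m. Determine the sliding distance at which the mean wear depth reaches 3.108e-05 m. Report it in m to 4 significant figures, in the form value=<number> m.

The algebra runs at full float precision, and intermediate values appear rounded; a lone final rounding, at four significant figures.
Hardness H = 6.227 GPa = 6.227e+09 Pa.
Contact area A = π·d²/4 = π·(0.02244 m)²/4 = 3.955e-04 m².
Restated in SI base units: W = 186.4 N, H = 6.227e+09 Pa, K = 2.491e-03.
At the depth limit, V_lim = h_lim·A = 3.108e-05 · 3.955e-04 = 1.229e-08 m³.
Thus life L = V_lim·H/(K·W) = 1.229e-08 · 6.227e+09 / (2.491e-03 · 186.4) = 164.8 m.

value=164.8 m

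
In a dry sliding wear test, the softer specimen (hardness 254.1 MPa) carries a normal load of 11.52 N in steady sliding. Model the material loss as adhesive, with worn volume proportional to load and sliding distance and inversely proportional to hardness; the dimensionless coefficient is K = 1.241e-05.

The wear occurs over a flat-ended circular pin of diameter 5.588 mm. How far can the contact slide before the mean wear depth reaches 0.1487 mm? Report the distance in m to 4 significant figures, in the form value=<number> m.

Intermediates are displayed rounded, and the algebra runs at exact precision, and a single final rounding: four significant figures.
Hardness H = 254.1 MPa = 2.541e+08 Pa.
Pin diameter d = 5.588 mm = 0.005588 m. Contact area A = π·d²/4 = π·(0.005588 m)²/4 = 2.452e-05 m².
Depth limit h_lim = 0.1487 mm = 1.487e-04 m.
Working in SI base units: W = 11.52 N, H = 2.541e+08 Pa, K = 1.241e-05.
Volume at the limit: V_lim = h_lim·A = 1.487e-04 · 2.452e-05 = 3.647e-09 m³.
Sliding life L = V_lim·H/(K·W) = 3.647e-09 · 2.541e+08 / (1.241e-05 · 11.52) = 6482 m.

value=6482 m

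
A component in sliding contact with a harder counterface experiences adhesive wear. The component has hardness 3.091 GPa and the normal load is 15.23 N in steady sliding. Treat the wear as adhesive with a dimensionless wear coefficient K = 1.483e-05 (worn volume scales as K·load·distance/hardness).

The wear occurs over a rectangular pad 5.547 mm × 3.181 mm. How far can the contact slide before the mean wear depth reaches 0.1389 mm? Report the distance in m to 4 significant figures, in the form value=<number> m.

Each operation carries exact precision; the intermediates are displayed rounded — one final rounding to 4 significant figures.
Hardness H = 3.091 GPa = 3.091e+09 Pa.
Pad sides 5.547 mm × 3.181 mm = 0.005547 m × 0.003181 m. Contact area A = 0.005547 m × 0.003181 m = 1.765e-05 m².
Depth limit h_lim = 0.1389 mm = 1.389e-04 m.
In SI base units: W = 15.23 N, H = 3.091e+09 Pa, K = 1.483e-05.
Volume at the limit: V_lim = h_lim·A = 1.389e-04 · 1.765e-05 = 2.451e-09 m³.
Thus life L = V_lim·H/(K·W) = 2.451e-09 · 3.091e+09 / (1.483e-05 · 15.23) = 3.354e+04 m.

value=3.354e+04 m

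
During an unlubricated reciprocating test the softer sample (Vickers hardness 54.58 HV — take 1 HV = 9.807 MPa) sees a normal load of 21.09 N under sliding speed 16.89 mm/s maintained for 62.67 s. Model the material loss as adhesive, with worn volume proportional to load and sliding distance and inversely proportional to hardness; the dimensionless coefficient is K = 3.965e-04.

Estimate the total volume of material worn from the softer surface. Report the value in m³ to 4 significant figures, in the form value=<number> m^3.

value=1.654e-11 m^3

Each operation runs at full precision — the intermediates are displayed rounded. Rounded just once, at 4 significant figures.
Sliding speed v = 16.89 mm/s = 0.01689 m/s. Sliding distance L = v·t = 0.01689 m/s × 62.67 s = 1.058 m.
Hardness H = 54.58 HV × 9.807 MPa/HV = 535.3 MPa = 5.353e+08 Pa.
In SI base units: W = 21.09 N, H = 5.353e+08 Pa, K = 3.965e-04.
Archard volume V = K·W·L/H = 3.965e-04 · 21.09 · 1.058 / 5.353e+08 = 1.654e-11 m³.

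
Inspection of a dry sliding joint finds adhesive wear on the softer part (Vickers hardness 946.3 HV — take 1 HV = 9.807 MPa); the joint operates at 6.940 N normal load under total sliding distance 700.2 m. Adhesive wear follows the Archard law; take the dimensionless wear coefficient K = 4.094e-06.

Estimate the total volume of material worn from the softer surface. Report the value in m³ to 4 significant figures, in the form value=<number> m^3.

value=2.144e-12 m^3

Each operation keeps full float precision, and quoted intermediates are rounded. Rounded just once: 4 significant figures.
Hardness H = 946.3 HV × 9.807 MPa/HV = 9280 MPa = 9.280e+09 Pa.
Restated in SI base units: W = 6.940 N, H = 9.280e+09 Pa, K = 4.094e-06.
Apply Archard: V = K·W·L/H = 4.094e-06 · 6.940 · 700.2 / 9.280e+09 = 2.144e-12 m³.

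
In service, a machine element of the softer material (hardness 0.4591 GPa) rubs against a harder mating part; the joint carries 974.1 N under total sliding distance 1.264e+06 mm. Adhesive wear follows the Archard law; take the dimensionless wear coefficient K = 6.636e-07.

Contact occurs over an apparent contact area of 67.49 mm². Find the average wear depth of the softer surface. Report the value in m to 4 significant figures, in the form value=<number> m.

value=2.637e-05 m

Intermediate values are shown rounded; the algebra runs at full float precision; rounded just once, at four significant digits.
Sliding distance L = 1.264e+06 mm = 1264 m.
Hardness H = 0.4591 GPa = 4.591e+08 Pa.
Contact area A = 67.49 mm² = 6.749e-05 m².
Working in SI base units: W = 974.1 N, H = 4.591e+08 Pa, K = 6.636e-07.
The Archard volume V = K·W·L/H = 6.636e-07 · 974.1 · 1264 / 4.591e+08 = 1.780e-09 m³.
Mean depth h = V/A = 1.780e-09 / 6.749e-05 = 2.637e-05 m.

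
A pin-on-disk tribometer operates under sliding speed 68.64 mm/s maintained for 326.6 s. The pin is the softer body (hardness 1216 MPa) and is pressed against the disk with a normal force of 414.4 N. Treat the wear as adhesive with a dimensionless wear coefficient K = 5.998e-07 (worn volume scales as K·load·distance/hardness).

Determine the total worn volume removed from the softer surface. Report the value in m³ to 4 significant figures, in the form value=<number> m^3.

Each operation carries full float precision, and printed values are rounded — rounded once at the end, at four significant digits.
Convert: Sliding speed v = 68.64 mm/s = 0.06864 m/s. Path length L = v·t = 0.06864 m/s × 326.6 s = 22.42 m.
Convert: Hardness H = 1216 MPa = 1.216e+09 Pa.
As SI base values: W = 414.4 N, H = 1.216e+09 Pa, K = 5.998e-07.
By Archard's law, V = K·W·L/H = 5.998e-07 · 414.4 · 22.42 / 1.216e+09 = 4.582e-12 m³.

value=4.582e-12 m^3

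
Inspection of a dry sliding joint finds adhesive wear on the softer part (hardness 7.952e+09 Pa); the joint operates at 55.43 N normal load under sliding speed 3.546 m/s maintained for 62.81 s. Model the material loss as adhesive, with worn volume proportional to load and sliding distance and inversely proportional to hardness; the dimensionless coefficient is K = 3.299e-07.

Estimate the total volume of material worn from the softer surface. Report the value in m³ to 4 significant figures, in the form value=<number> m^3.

The intermediates appear rounded, and each operation keeps full float precision — one final rounding to four significant digits.
Convert: The distance L = v·t = 3.546 m/s × 62.81 s = 222.7 m.
Collected in SI base units: W = 55.43 N, H = 7.952e+09 Pa, K = 3.299e-07.
The Archard volume V = K·W·L/H = 3.299e-07 · 55.43 · 222.7 / 7.952e+09 = 5.122e-13 m³.

value=5.122e-13 m^3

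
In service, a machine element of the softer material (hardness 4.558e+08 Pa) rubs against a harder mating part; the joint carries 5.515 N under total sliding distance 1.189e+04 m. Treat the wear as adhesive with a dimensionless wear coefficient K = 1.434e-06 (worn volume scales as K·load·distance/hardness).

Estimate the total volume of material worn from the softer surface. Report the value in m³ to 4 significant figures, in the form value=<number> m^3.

value=2.063e-10 m^3

Every step keeps exact precision, and the intermediates appear rounded. Rounded just once, at four significant figures.
Restated in SI base units: W = 5.515 N, H = 4.558e+08 Pa, K = 1.434e-06.
Archard volume V = K·W·L/H = 1.434e-06 · 5.515 · 1.189e+04 / 4.558e+08 = 2.063e-10 m³.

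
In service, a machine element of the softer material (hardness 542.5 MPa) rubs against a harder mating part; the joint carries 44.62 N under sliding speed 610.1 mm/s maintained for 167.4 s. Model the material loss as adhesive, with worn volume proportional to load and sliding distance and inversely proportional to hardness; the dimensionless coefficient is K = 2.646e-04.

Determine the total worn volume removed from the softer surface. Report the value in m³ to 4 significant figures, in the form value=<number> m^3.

Printed values are rounded. The algebra runs at exact precision. Rounded just once, at 4 significant figures.
Convert: Sliding speed v = 610.1 mm/s = 0.6101 m/s. Total distance L = v·t = 0.6101 m/s × 167.4 s = 102.1 m.
Convert: Hardness H = 542.5 MPa = 5.425e+08 Pa.
Working in SI base units: W = 44.62 N, H = 5.425e+08 Pa, K = 2.646e-04.
Archard volume V = K·W·L/H = 2.646e-04 · 44.62 · 102.1 / 5.425e+08 = 2.223e-09 m³.

value=2.223e-09 m^3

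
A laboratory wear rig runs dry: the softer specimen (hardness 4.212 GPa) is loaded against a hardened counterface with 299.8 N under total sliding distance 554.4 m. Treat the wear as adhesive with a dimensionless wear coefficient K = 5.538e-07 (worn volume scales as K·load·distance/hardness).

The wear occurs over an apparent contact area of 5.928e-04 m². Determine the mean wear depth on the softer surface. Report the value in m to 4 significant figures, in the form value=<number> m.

value=3.686e-08 m

The intermediates are displayed rounded, and all arithmetic holds full precision — rounded just once: 4 significant digits.
Hardness H = 4.212 GPa = 4.212e+09 Pa.
SI base units throughout: W = 299.8 N, H = 4.212e+09 Pa, K = 5.538e-07.
Wear volume V = K·W·L/H = 5.538e-07 · 299.8 · 554.4 / 4.212e+09 = 2.185e-11 m³.
Average depth h = V/A = 2.185e-11 / 5.928e-04 = 3.686e-08 m.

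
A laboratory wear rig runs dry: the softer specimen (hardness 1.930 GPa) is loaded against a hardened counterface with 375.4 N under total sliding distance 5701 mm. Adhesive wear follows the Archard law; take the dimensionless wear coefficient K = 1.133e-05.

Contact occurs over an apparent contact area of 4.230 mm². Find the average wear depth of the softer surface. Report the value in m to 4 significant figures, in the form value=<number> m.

All working math keeps exact precision. Intermediate values appear rounded. Rounded once at the end: 4 significant digits.
Distance L = 5701 mm = 5.701 m.
Hardness H = 1.930 GPa = 1.930e+09 Pa.
Contact area A = 4.230 mm² = 4.230e-06 m².
In SI base units: W = 375.4 N, H = 1.930e+09 Pa, K = 1.133e-05.
Wear volume V = K·W·L/H = 1.133e-05 · 375.4 · 5.701 / 1.930e+09 = 1.256e-11 m³.
Mean wear depth h = V/A = 1.256e-11 / 4.230e-06 = 2.970e-06 m.

value=2.970e-06 m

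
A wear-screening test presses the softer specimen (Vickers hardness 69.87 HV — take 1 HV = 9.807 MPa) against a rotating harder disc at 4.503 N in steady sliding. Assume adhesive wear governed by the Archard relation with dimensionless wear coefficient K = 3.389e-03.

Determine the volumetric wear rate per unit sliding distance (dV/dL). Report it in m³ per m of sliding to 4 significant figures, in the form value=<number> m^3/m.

The algebra carries exact precision; shown intermediates are rounded. Rounded just once to 4 significant digits.
Convert: Hardness H = 69.87 HV × 9.807 MPa/HV = 685.2 MPa = 6.852e+08 Pa.
Restated in SI base units: W = 4.503 N, H = 6.852e+08 Pa, K = 3.389e-03.
Sliding wear rate dV/dL = K·W/H (no L dependence): 3.389e-03 · 4.503 / 6.852e+08 = 2.227e-11 m³/m.

value=2.227e-11 m^3/m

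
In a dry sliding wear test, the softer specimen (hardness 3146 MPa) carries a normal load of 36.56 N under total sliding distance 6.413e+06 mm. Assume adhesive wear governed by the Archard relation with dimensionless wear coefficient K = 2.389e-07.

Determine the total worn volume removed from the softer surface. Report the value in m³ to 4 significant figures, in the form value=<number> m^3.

The computation carries full precision — displayed values are rounded. Rounded just once: 4 significant figures.
Total distance L = 6.413e+06 mm = 6413 m.
Hardness H = 3146 MPa = 3.146e+09 Pa.
As SI base values: W = 36.56 N, H = 3.146e+09 Pa, K = 2.389e-07.
Archard volume V = K·W·L/H = 2.389e-07 · 36.56 · 6413 / 3.146e+09 = 1.780e-11 m³.

value=1.780e-11 m^3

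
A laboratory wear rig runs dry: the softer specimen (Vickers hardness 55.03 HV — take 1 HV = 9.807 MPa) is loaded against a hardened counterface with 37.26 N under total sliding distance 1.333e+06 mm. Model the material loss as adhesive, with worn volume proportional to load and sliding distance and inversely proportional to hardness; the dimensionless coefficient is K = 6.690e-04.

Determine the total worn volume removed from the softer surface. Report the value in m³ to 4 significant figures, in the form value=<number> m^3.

value=6.157e-08 m^3

The intermediates are displayed rounded — every step keeps exact precision; one last rounding to four significant digits.
Convert: Sliding distance L = 1.333e+06 mm = 1333 m.
Convert: Hardness H = 55.03 HV × 9.807 MPa/HV = 539.7 MPa = 5.397e+08 Pa.
As SI base values: W = 37.26 N, H = 5.397e+08 Pa, K = 6.690e-04.
The Archard volume V = K·W·L/H = 6.690e-04 · 37.26 · 1333 / 5.397e+08 = 6.157e-08 m³.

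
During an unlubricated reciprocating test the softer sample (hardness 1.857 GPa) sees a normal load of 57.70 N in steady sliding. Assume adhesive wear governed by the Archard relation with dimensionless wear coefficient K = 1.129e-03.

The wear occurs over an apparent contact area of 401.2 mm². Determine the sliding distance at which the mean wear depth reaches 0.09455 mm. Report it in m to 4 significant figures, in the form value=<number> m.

All arithmetic runs at full precision — intermediates are printed rounded — one final rounding, at four significant figures.
Hardness H = 1.857 GPa = 1.857e+09 Pa.
Contact area A = 401.2 mm² = 4.012e-04 m².
Depth limit h_lim = 0.09455 mm = 9.455e-05 m.
Collected in SI base units: W = 57.70 N, H = 1.857e+09 Pa, K = 1.129e-03.
At the depth limit, V_lim = h_lim·A = 9.455e-05 · 4.012e-04 = 3.793e-08 m³.
So the life L = V_lim·H/(K·W) = 3.793e-08 · 1.857e+09 / (1.129e-03 · 57.70) = 1081 m.

value=1081 m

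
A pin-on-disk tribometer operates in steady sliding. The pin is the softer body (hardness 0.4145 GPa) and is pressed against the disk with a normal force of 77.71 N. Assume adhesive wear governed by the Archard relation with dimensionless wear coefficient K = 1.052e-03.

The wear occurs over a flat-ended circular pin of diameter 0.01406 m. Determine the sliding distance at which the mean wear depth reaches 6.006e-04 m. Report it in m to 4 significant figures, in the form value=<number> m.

The computation holds full precision; the intermediates are displayed rounded, and rounded once at the end: 4 significant figures.
Hardness H = 0.4145 GPa = 4.145e+08 Pa.
Contact area A = π·d²/4 = π·(0.01406 m)²/4 = 1.553e-04 m².
Restated in SI base units: W = 77.71 N, H = 4.145e+08 Pa, K = 1.052e-03.
Volume at the limit: V_lim = h_lim·A = 6.006e-04 · 1.553e-04 = 9.325e-08 m³.
Thus life L = V_lim·H/(K·W) = 9.325e-08 · 4.145e+08 / (1.052e-03 · 77.71) = 472.8 m.

value=472.8 m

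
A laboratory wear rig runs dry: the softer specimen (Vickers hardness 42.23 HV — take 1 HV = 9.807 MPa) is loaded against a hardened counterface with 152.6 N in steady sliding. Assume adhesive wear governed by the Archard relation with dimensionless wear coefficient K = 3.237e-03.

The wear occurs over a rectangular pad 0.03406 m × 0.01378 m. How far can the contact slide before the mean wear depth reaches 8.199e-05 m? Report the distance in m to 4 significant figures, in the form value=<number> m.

All arithmetic holds full precision; shown intermediates are rounded — a single final rounding: four significant figures.
Convert: Hardness H = 42.23 HV × 9.807 MPa/HV = 414.1 MPa = 4.141e+08 Pa.
Convert: Contact area A = 0.03406 m × 0.01378 m = 4.693e-04 m².
Expressed in SI base units: W = 152.6 N, H = 4.141e+08 Pa, K = 3.237e-03.
Volume at the limit: V_lim = h_lim·A = 8.199e-05 · 4.693e-04 = 3.848e-08 m³.
Inverting, life L = V_lim·H/(K·W) = 3.848e-08 · 4.141e+08 / (3.237e-03 · 152.6) = 32.26 m.

value=32.26 m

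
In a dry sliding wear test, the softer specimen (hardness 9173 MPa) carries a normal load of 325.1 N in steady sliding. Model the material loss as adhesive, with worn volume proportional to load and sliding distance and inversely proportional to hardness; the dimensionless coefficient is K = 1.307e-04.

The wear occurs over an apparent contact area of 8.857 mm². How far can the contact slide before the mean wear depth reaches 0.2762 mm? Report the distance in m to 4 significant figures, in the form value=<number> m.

Every step runs at exact precision — intermediates are displayed rounded. Rounded just once, at 4 significant figures.
Convert: Hardness H = 9173 MPa = 9.173e+09 Pa.
Convert: Contact area A = 8.857 mm² = 8.857e-06 m².
Convert: Depth limit h_lim = 0.2762 mm = 2.762e-04 m.
Expressed in SI base units: W = 325.1 N, H = 9.173e+09 Pa, K = 1.307e-04.
Allowed volume V_lim = h_lim·A = 2.762e-04 · 8.857e-06 = 2.446e-09 m³.
So the life L = V_lim·H/(K·W) = 2.446e-09 · 9.173e+09 / (1.307e-04 · 325.1) = 528.1 m.

value=528.1 m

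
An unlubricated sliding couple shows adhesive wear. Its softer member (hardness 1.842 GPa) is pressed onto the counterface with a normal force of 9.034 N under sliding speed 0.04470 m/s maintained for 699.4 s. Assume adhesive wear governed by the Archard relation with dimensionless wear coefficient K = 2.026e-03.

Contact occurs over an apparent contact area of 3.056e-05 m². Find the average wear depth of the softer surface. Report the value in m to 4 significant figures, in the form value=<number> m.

value=1.017e-05 m

All working math runs at exact precision. Intermediate values are shown rounded — a single final rounding, at 4 significant digits.
Distance L = v·t = 0.04470 m/s × 699.4 s = 31.26 m.
Hardness H = 1.842 GPa = 1.842e+09 Pa.
In SI base units, W = 9.034 N, H = 1.842e+09 Pa, K = 2.026e-03.
Apply Archard: V = K·W·L/H = 2.026e-03 · 9.034 · 31.26 / 1.842e+09 = 3.106e-10 m³.
Depth of wear h = V/A = 3.106e-10 / 3.056e-05 = 1.017e-05 m.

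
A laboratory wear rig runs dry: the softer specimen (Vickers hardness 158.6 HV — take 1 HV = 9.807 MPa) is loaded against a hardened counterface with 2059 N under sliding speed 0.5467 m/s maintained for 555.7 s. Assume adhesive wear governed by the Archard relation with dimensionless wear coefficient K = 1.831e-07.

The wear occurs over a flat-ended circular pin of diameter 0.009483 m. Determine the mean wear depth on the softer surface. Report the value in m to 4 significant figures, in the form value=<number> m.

value=1.043e-06 m

All working math holds full float precision; intermediates are printed rounded — one final rounding: four significant figures.
Convert: The distance L = v·t = 0.5467 m/s × 555.7 s = 303.8 m.
Convert: Hardness H = 158.6 HV × 9.807 MPa/HV = 1555 MPa = 1.555e+09 Pa.
Convert: Contact area A = π·d²/4 = π·(0.009483 m)²/4 = 7.063e-05 m².
Collected in SI base units: W = 2059 N, H = 1.555e+09 Pa, K = 1.831e-07.
Archard relation: V = K·W·L/H = 1.831e-07 · 2059 · 303.8 / 1.555e+09 = 7.364e-11 m³.
Average depth h = V/A = 7.364e-11 / 7.063e-05 = 1.043e-06 m.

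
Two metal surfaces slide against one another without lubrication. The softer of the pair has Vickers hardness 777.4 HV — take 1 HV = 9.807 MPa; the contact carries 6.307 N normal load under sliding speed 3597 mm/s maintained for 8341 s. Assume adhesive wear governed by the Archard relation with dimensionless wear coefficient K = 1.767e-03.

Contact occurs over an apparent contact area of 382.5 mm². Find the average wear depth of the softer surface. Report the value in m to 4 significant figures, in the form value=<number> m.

Every step runs at full float precision. The intermediates are shown rounded; a single final rounding to four significant figures.
Sliding speed v = 3597 mm/s = 3.597 m/s. Distance covered L = v·t = 3.597 m/s × 8341 s = 3.000e+04 m.
Hardness H = 777.4 HV × 9.807 MPa/HV = 7624 MPa = 7.624e+09 Pa.
Contact area A = 382.5 mm² = 3.825e-04 m².
Working in SI base units: W = 6.307 N, H = 7.624e+09 Pa, K = 1.767e-03.
Apply Archard: V = K·W·L/H = 1.767e-03 · 6.307 · 3.000e+04 / 7.624e+09 = 4.386e-08 m³.
Average depth h = V/A = 4.386e-08 / 3.825e-04 = 1.147e-04 m.

value=1.147e-04 m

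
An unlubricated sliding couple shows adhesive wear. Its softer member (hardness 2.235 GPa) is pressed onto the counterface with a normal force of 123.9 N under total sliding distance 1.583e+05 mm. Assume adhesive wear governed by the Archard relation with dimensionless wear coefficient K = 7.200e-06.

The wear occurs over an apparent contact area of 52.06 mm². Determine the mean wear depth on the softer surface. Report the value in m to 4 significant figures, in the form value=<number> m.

value=1.214e-06 m

The algebra runs at full float precision. The intermediates are shown rounded, and a lone final rounding, at 4 significant figures.
Distance covered L = 1.583e+05 mm = 158.3 m.
Hardness H = 2.235 GPa = 2.235e+09 Pa.
Contact area A = 52.06 mm² = 5.206e-05 m².
Working in SI base units: W = 123.9 N, H = 2.235e+09 Pa, K = 7.200e-06.
Apply Archard: V = K·W·L/H = 7.200e-06 · 123.9 · 158.3 / 2.235e+09 = 6.318e-11 m³.
Wear depth h = V/A = 6.318e-11 / 5.206e-05 = 1.214e-06 m.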